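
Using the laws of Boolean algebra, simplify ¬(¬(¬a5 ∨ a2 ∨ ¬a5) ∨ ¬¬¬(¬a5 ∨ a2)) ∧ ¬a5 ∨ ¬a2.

¬a5 ∨ ¬a2

¬(¬(¬a5 ∨ a2 ∨ ¬a5) ∨ ¬¬¬(¬a5 ∨ a2)) ∧ ¬a5 ∨ ¬a2
= ¬(¬(¬a5 ∨ a2 ∨ ¬a5) ∨ ¬(¬a5 ∨ a2)) ∧ ¬a5 ∨ ¬a2   [double negation]
= (¬a5 ∨ a2 ∨ ¬a5) ∧ (¬a5 ∨ a2) ∧ ¬a5 ∨ ¬a2   [De Morgan]
= (¬a5 ∨ a2) ∧ ¬a5 ∨ ¬a2   [absorption]
= ¬a5 ∨ ¬a2   [absorption]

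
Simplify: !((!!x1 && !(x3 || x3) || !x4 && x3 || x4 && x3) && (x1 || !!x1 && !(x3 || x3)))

!x1

!((!!x1 && !(x3 || x3) || !x4 && x3 || x4 && x3) && (x1 || !!x1 && !(x3 || x3)))
= !((!x4 && x3 || x4 && x3) && x1 || !!x1 && !(x3 || x3))
= !((!x4 && x3 || x4 && x3) && x1 || !!x1 && !x3)
= !(x3 && x1 || !!x1 && !x3)
= !(x3 && x1 || x1 && !x3)
= !x1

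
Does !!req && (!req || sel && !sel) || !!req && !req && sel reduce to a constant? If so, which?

!!req && (!req || sel && !sel) || !!req && !req && sel
= !!req && !req || !!req && !req && sel   (complement / identity)
= !!req && !req   (absorption)
= req && !req   (double negation)
= false   (complement)

yes, False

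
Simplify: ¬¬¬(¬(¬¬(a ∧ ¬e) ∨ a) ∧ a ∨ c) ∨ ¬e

¬¬¬(¬(¬¬(a ∧ ¬e) ∨ a) ∧ a ∨ c) ∨ ¬e
= ¬¬¬(¬(a ∧ ¬e ∨ a) ∧ a ∨ c) ∨ ¬e   — double negation
= ¬¬¬(¬a ∧ a ∨ c) ∨ ¬e   — absorption
= ¬(¬a ∧ a ∨ c) ∨ ¬e   — double negation
= ¬c ∨ ¬e   — complement / identity

¬c ∨ ¬e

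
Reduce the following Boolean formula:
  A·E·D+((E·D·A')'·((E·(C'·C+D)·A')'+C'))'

A·E·D+((E·D·A')'·((E·(C'·C+D)·A')'+C'))'
= A·E·D+((E·D·A')'·((E·D·A')'+C'))'   — complement / identity
= A·E·D+((E·D·A')')'   — absorption
= A·E·D+E·D·A'   — double negation
= E·D   — distribution

E·D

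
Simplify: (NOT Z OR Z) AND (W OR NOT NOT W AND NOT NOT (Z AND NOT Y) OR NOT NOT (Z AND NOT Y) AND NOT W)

(NOT Z OR Z) AND (W OR NOT NOT W AND NOT NOT (Z AND NOT Y) OR NOT NOT (Z AND NOT Y) AND NOT W)
= (NOT Z OR Z) AND (W OR W AND NOT NOT (Z AND NOT Y) OR NOT NOT (Z AND NOT Y) AND NOT W)   (double negation)
= W OR W AND NOT NOT (Z AND NOT Y) OR NOT NOT (Z AND NOT Y) AND NOT W   (complement / identity)
= W OR NOT NOT (Z AND NOT Y)   (distribution)
= W OR Z AND NOT Y   (double negation)

W OR Z AND NOT Y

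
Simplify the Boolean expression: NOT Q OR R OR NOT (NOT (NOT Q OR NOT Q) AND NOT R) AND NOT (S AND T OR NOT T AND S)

NOT Q OR R OR NOT (NOT (NOT Q OR NOT Q) AND NOT R) AND NOT (S AND T OR NOT T AND S)
= NOT Q OR R OR NOT (NOT (NOT Q OR NOT Q) AND NOT R) AND NOT S
= NOT Q OR R OR NOT (NOT NOT Q AND NOT R) AND NOT S
= NOT Q OR R OR (NOT Q OR R) AND NOT S
= NOT Q OR R

NOT Q OR R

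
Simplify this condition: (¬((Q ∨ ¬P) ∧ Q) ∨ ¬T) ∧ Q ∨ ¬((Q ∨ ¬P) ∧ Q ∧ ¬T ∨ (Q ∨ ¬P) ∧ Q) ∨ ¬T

¬Q ∨ ¬T

(¬((Q ∨ ¬P) ∧ Q) ∨ ¬T) ∧ Q ∨ ¬((Q ∨ ¬P) ∧ Q ∧ ¬T ∨ (Q ∨ ¬P) ∧ Q) ∨ ¬T
= (¬((Q ∨ ¬P) ∧ Q) ∨ ¬T) ∧ Q ∨ ¬((Q ∨ ¬P) ∧ Q) ∨ ¬T   [absorption]
= ¬((Q ∨ ¬P) ∧ Q) ∨ ¬T   [absorption]
= ¬Q ∨ ¬T   [absorption]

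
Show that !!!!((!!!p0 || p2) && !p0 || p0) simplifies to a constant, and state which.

true

!!!!((!!!p0 || p2) && !p0 || p0)
= !!!!((!p0 || p2) && !p0 || p0)   [double negation]
= !!!!(!p0 || p0)   [absorption]
= !!(!p0 || p0)   [double negation]
= !p0 || p0   [double negation]
= true   [complement]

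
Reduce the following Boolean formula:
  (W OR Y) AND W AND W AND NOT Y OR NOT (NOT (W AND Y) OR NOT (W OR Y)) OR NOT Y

(W OR Y) AND W AND W AND NOT Y OR NOT (NOT (W AND Y) OR NOT (W OR Y)) OR NOT Y
= (W OR Y) AND W AND W AND NOT Y OR W AND Y AND (W OR Y) OR NOT Y
= (W OR Y) AND (W AND W AND NOT Y OR W AND Y) OR NOT Y
= (W OR Y) AND (W AND NOT Y OR W AND Y) OR NOT Y
= (W OR Y) AND W OR NOT Y
= W OR NOT Y

W OR NOT Y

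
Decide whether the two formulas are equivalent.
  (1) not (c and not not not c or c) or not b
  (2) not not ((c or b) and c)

E1: not (c and not not not c or c) or not b
    = not (c and not c or c) or not b   — double negation
    = not c or not b   — complement / identity
E2: not not ((c or b) and c)
    = (c or b) and c   — double negation
    = c   — absorption
These differ: at b=0, c=0, E1 = 1 but E2 = 0.

No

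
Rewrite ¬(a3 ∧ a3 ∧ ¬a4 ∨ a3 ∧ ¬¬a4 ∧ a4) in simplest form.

¬a3

¬(a3 ∧ a3 ∧ ¬a4 ∨ a3 ∧ ¬¬a4 ∧ a4)
= ¬(a3 ∧ ¬a4 ∨ a3 ∧ ¬¬a4 ∧ a4)
= ¬(a3 ∧ ¬a4 ∨ a3 ∧ a4 ∧ a4)
= ¬(a3 ∧ ¬a4 ∨ a3 ∧ a4)
= ¬a3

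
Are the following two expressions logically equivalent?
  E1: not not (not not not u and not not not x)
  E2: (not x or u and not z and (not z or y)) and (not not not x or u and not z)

E1: not not (not not not u and not not not x)
    = not (not not u or not not x)
    = not u and not x
E2: (not x or u and not z and (not z or y)) and (not not not x or u and not z)
    = (not x or u and not z) and (not not not x or u and not z)
    = (not x or u and not z) and (not x or u and not z)
    = not x or u and not z
These differ: at u=1, x=0, y=1, z=0, E1 = 0 but E2 = 1.

No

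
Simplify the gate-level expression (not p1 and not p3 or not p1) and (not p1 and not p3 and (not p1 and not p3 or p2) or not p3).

(not p1 and not p3 or not p1) and (not p1 and not p3 and (not p1 and not p3 or p2) or not p3)
= (not p1 and not p3 or not p1) and (not p1 and not p3 or not p3)
= not p1 and not p3 or not p1 and not p3
= not p1 and not p3

not p1 and not p3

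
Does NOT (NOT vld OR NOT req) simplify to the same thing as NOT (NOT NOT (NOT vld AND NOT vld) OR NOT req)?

Yes

E1: NOT (NOT vld OR NOT req)
    = vld AND req   [De Morgan]
E2: NOT (NOT NOT (NOT vld AND NOT vld) OR NOT req)
    = NOT (NOT vld AND NOT vld) AND req   [De Morgan]
    = NOT NOT vld AND req   [idempotence]
    = vld AND req   [double negation]
Both reduce to vld AND req, so they are equivalent.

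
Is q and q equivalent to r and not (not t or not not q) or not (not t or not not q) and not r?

E1: q and q
    = q   — idempotence
E2: r and not (not t or not not q) or not (not t or not not q) and not r
    = not (not t or not not q)   — distribution
    = t and not q   — De Morgan
These differ: at q=1, r=0, t=1, E1 = 1 but E2 = 0.

No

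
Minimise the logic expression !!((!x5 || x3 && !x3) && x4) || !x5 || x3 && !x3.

!!((!x5 || x3 && !x3) && x4) || !x5 || x3 && !x3
= (!x5 || x3 && !x3) && x4 || !x5 || x3 && !x3
= !x5 || x3 && !x3
= !x5

!x5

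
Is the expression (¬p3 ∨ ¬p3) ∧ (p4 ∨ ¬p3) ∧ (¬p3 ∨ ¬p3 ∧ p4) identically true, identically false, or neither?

neither

(¬p3 ∨ ¬p3) ∧ (p4 ∨ ¬p3) ∧ (¬p3 ∨ ¬p3 ∧ p4)
= (¬p3 ∨ ¬p3 ∧ p4) ∧ (¬p3 ∨ ¬p3 ∧ p4)
= ¬p3 ∨ ¬p3 ∧ p4
= ¬p3
This depends on p3, so it is not a constant.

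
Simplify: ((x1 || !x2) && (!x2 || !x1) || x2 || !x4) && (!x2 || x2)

((x1 || !x2) && (!x2 || !x1) || x2 || !x4) && (!x2 || x2)
= (x1 && !x1 || !x2 || x2 || !x4) && (!x2 || x2)   (distribution)
= (!x2 || x2 || !x4) && (!x2 || x2)   (complement / identity)
= !x2 || x2   (absorption)
= true   (complement)

true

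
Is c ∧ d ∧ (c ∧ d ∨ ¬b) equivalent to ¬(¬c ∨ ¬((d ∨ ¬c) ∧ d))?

E1: c ∧ d ∧ (c ∧ d ∨ ¬b)
    = c ∧ d   — absorption
E2: ¬(¬c ∨ ¬((d ∨ ¬c) ∧ d))
    = ¬(¬c ∨ ¬d)   — absorption
    = c ∧ d   — De Morgan
Both reduce to c ∧ d, so they are equivalent.

Yes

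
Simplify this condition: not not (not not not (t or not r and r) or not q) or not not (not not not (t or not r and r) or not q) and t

not t or not q

not not (not not not (t or not r and r) or not q) or not not (not not not (t or not r and r) or not q) and t
= not not (not not not (t or not r and r) or not q)   [absorption]
= not not (not not not t or not q)   [complement / identity]
= not not (not t or not q)   [double negation]
= not t or not q   [double negation]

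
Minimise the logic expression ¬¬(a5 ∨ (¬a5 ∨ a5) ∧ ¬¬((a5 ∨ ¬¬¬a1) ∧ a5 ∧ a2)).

¬¬(a5 ∨ (¬a5 ∨ a5) ∧ ¬¬((a5 ∨ ¬¬¬a1) ∧ a5 ∧ a2))
= ¬¬(a5 ∨ (¬a5 ∨ a5) ∧ (a5 ∨ ¬¬¬a1) ∧ a5 ∧ a2)   — double negation
= ¬¬(a5 ∨ (¬a5 ∨ a5) ∧ (a5 ∨ ¬a1) ∧ a5 ∧ a2)   — double negation
= ¬¬(a5 ∨ (a5 ∨ ¬a1) ∧ a5 ∧ a2)   — complement / identity
= ¬¬(a5 ∨ a5 ∧ a2)   — absorption
= ¬¬a5   — absorption
= a5   — double negation

a5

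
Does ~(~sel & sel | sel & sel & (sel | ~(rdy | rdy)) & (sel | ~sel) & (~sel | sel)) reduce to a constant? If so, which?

no

~(~sel & sel | sel & sel & (sel | ~(rdy | rdy)) & (sel | ~sel) & (~sel | sel))
= ~(~sel & sel | sel & sel & (sel | ~(rdy | rdy)) & (~sel | sel))   [complement / identity]
= ~(~sel & sel | sel & sel & (sel | ~rdy) & (~sel | sel))   [idempotence]
= ~(~sel & sel | sel & sel & (sel | ~rdy))   [complement / identity]
= ~(~sel & sel | sel & sel)   [absorption]
= ~sel   [distribution]
This depends on sel, so it is not a constant.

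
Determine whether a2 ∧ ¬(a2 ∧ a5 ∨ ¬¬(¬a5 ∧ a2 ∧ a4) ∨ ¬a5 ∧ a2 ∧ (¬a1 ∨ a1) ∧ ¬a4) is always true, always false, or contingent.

a2 ∧ ¬(a2 ∧ a5 ∨ ¬¬(¬a5 ∧ a2 ∧ a4) ∨ ¬a5 ∧ a2 ∧ (¬a1 ∨ a1) ∧ ¬a4)
= a2 ∧ ¬(a2 ∧ a5 ∨ ¬a5 ∧ a2 ∧ a4 ∨ ¬a5 ∧ a2 ∧ (¬a1 ∨ a1) ∧ ¬a4)
= a2 ∧ ¬(a2 ∧ a5 ∨ ¬a5 ∧ a2 ∧ a4 ∨ ¬a5 ∧ a2 ∧ ¬a4)
= a2 ∧ ¬(a2 ∧ a5 ∨ ¬a5 ∧ a2)
= a2 ∧ ¬a2
= False

always false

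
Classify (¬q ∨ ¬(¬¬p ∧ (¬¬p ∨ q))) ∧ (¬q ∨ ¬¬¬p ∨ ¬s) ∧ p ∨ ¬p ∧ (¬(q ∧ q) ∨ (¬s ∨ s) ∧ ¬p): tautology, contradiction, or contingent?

contingent

(¬q ∨ ¬(¬¬p ∧ (¬¬p ∨ q))) ∧ (¬q ∨ ¬¬¬p ∨ ¬s) ∧ p ∨ ¬p ∧ (¬(q ∧ q) ∨ (¬s ∨ s) ∧ ¬p)
= (¬q ∨ ¬¬¬p) ∧ (¬q ∨ ¬¬¬p ∨ ¬s) ∧ p ∨ ¬p ∧ (¬(q ∧ q) ∨ (¬s ∨ s) ∧ ¬p)   (absorption)
= (¬q ∨ ¬¬¬p) ∧ p ∨ ¬p ∧ (¬(q ∧ q) ∨ (¬s ∨ s) ∧ ¬p)   (absorption)
= (¬q ∨ ¬¬¬p) ∧ p ∨ ¬p ∧ (¬(q ∧ q) ∨ ¬p)   (complement / identity)
= (¬q ∨ ¬p) ∧ p ∨ ¬p ∧ (¬(q ∧ q) ∨ ¬p)   (double negation)
= (¬q ∨ ¬p) ∧ p ∨ ¬p ∧ (¬q ∨ ¬p)   (idempotence)
= ¬q ∨ ¬p   (distribution)
This depends on p, q, so it is not a constant.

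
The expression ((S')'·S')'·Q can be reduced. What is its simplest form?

Q

((S')'·S')'·Q
= (S'+S)·Q
= Q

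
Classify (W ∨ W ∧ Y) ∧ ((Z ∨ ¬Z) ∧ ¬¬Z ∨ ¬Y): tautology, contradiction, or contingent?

contingent

(W ∨ W ∧ Y) ∧ ((Z ∨ ¬Z) ∧ ¬¬Z ∨ ¬Y)
= (W ∨ W ∧ Y) ∧ ((Z ∨ ¬Z) ∧ Z ∨ ¬Y)   — double negation
= (W ∨ W ∧ Y) ∧ (Z ∨ ¬Y)   — complement / identity
= W ∧ (Z ∨ ¬Y)   — absorption
This depends on W, Y, Z, so it is not a constant.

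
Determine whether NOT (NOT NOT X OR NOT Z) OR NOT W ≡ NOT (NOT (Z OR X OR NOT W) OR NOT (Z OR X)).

No

E1: NOT (NOT NOT X OR NOT Z) OR NOT W
    = NOT X AND Z OR NOT W
E2: NOT (NOT (Z OR X OR NOT W) OR NOT (Z OR X))
    = (Z OR X OR NOT W) AND (Z OR X)
    = Z OR X
These differ: at W=1, X=1, Z=0, E1 = 0 but E2 = 1.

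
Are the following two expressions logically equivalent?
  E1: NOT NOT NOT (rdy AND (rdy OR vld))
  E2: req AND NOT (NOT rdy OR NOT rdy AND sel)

E1: NOT NOT NOT (rdy AND (rdy OR vld))
    = NOT NOT NOT rdy   — absorption
    = NOT rdy   — double negation
E2: req AND NOT (NOT rdy OR NOT rdy AND sel)
    = req AND NOT NOT rdy   — absorption
    = req AND rdy   — double negation
These differ: at rdy=0, req=0, sel=0, vld=0, E1 = 1 but E2 = 0.

No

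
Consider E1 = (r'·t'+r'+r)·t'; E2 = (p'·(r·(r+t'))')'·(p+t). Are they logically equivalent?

E1: (r'·t'+r'+r)·t'
    = (r'+r)·t'   [absorption]
    = t'   [complement / identity]
E2: (p'·(r·(r+t'))')'·(p+t)
    = (p+r·(r+t'))·(p+t)   [De Morgan]
    = (p+r)·(p+t)   [absorption]
    = r·t+p   [distribution]
These differ: at p=1, r=0, t=1, E1 = 0 but E2 = 1.

No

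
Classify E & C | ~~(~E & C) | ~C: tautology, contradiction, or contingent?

tautology

E & C | ~~(~E & C) | ~C
= E & C | ~E & C | ~C
= C | ~C
= 1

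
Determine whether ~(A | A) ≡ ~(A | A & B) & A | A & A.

No

E1: ~(A | A)
    = ~A   [idempotence]
E2: ~(A | A & B) & A | A & A
    = ~A & A | A & A   [absorption]
    = A   [distribution]
These differ: at A=0, B=0, E1 = 1 but E2 = 0.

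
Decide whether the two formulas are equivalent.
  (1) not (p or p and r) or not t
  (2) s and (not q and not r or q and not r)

E1: not (p or p and r) or not t
    = not p or not t   [absorption]
E2: s and (not q and not r or q and not r)
    = s and not r   [distribution]
These differ: at p=0, q=0, r=0, s=0, t=0, E1 = 1 but E2 = 0.

No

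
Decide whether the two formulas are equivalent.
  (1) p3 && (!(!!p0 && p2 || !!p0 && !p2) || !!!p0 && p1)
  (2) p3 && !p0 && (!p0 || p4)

E1: p3 && (!(!!p0 && p2 || !!p0 && !p2) || !!!p0 && p1)
    = p3 && (!!!p0 || !!!p0 && p1)   [distribution]
    = p3 && !!!p0   [absorption]
    = p3 && !p0   [double negation]
E2: p3 && !p0 && (!p0 || p4)
    = p3 && !p0   [absorption]
Both reduce to p3 && !p0, so they are equivalent.

Yes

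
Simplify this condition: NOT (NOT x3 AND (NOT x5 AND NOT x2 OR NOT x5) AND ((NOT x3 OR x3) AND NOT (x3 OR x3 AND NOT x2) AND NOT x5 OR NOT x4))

NOT (NOT x3 AND (NOT x5 AND NOT x2 OR NOT x5) AND ((NOT x3 OR x3) AND NOT (x3 OR x3 AND NOT x2) AND NOT x5 OR NOT x4))
= NOT (NOT x3 AND NOT x5 AND ((NOT x3 OR x3) AND NOT (x3 OR x3 AND NOT x2) AND NOT x5 OR NOT x4))   — absorption
= NOT (NOT x3 AND NOT x5 AND ((NOT x3 OR x3) AND NOT x3 AND NOT x5 OR NOT x4))   — absorption
= NOT (NOT x3 AND NOT x5 AND (NOT x3 AND NOT x5 OR NOT x4))   — complement / identity
= NOT (NOT x3 AND NOT x5)   — absorption
= x3 OR x5   — De Morgan

x3 OR x5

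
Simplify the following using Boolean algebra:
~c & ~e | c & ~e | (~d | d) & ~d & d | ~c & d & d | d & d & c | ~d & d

~c & ~e | c & ~e | (~d | d) & ~d & d | ~c & d & d | d & d & c | ~d & d
= ~c & ~e | c & ~e | (~d | d) & ~d & d | d & d | ~d & d   (distribution)
= ~c & ~e | c & ~e | ~d & d | d & d | ~d & d   (complement / identity)
= ~e | ~d & d | d & d | ~d & d   (distribution)
= ~e | d & d | ~d & d   (complement / identity)
= ~e | d   (distribution)

~e | d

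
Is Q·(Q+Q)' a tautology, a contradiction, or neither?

contradiction

Q·(Q+Q)'
= Q·Q'   (idempotence)
= 0   (complement)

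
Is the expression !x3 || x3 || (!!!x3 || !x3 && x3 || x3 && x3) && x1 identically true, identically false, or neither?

!x3 || x3 || (!!!x3 || !x3 && x3 || x3 && x3) && x1
= !x3 || x3 || (!x3 || !x3 && x3 || x3 && x3) && x1
= !x3 || x3 || (!x3 || x3) && x1
= !x3 || x3
= true

identically true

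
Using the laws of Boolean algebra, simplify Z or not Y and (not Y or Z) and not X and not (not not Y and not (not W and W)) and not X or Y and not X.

Z or not Y and (not Y or Z) and not X and not (not not Y and not (not W and W)) and not X or Y and not X
= Z or not Y and not X and not (not not Y and not (not W and W)) and not X or Y and not X   — absorption
= Z or not Y and not X and (not Y or not W and W) and not X or Y and not X   — De Morgan
= Z or not Y and not X and not Y and not X or Y and not X   — complement / identity
= Z or not Y and not X or Y and not X   — idempotence
= Z or not X   — distribution

Z or not X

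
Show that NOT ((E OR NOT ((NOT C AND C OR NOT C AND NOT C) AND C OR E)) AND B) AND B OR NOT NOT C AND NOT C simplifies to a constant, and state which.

NOT ((E OR NOT ((NOT C AND C OR NOT C AND NOT C) AND C OR E)) AND B) AND B OR NOT NOT C AND NOT C
= NOT ((E OR NOT ((NOT C AND C OR NOT C AND NOT C) AND C OR E)) AND B) AND B OR C AND NOT C   [double negation]
= NOT ((E OR NOT (NOT C AND C OR E)) AND B) AND B OR C AND NOT C   [distribution]
= NOT ((E OR NOT (NOT C AND C OR E)) AND B) AND B   [complement / identity]
= NOT ((E OR NOT E) AND B) AND B   [complement / identity]
= NOT B AND B   [complement / identity]
= FALSE   [complement]

FALSE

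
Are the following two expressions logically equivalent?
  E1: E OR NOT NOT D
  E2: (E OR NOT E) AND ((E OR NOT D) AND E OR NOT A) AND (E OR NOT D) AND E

E1: E OR NOT NOT D
    = E OR D   — double negation
E2: (E OR NOT E) AND ((E OR NOT D) AND E OR NOT A) AND (E OR NOT D) AND E
    = ((E OR NOT D) AND E OR NOT A) AND (E OR NOT D) AND E   — complement / identity
    = (E OR NOT D) AND E   — absorption
    = E   — absorption
These differ: at A=1, D=1, E=0, E1 = 1 but E2 = 0.

No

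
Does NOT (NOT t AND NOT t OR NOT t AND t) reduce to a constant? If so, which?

no

NOT (NOT t AND NOT t OR NOT t AND t)
= NOT NOT t
= t
This depends on t, so it is not a constant.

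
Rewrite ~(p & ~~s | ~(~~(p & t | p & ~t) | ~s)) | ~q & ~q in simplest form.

~s | ~q

~(p & ~~s | ~(~~(p & t | p & ~t) | ~s)) | ~q & ~q
= ~(p & s | ~(~~(p & t | p & ~t) | ~s)) | ~q & ~q   [double negation]
= ~(p & s | ~(~~p | ~s)) | ~q & ~q   [distribution]
= ~(p & s | ~p & s) | ~q & ~q   [De Morgan]
= ~(p & s | ~p & s) | ~q   [idempotence]
= ~s | ~q   [distribution]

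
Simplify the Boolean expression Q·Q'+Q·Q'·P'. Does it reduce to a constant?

Q·Q'+Q·Q'·P'
= Q·Q'
= 0

0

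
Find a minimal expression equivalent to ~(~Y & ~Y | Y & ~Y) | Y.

~(~Y & ~Y | Y & ~Y) | Y
= ~~Y | Y   [distribution]
= Y | Y   [double negation]
= Y   [idempotence]

Y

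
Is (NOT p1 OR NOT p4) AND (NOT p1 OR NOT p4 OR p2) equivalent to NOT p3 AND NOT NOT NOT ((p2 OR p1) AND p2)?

E1: (NOT p1 OR NOT p4) AND (NOT p1 OR NOT p4 OR p2)
    = NOT p1 OR NOT p4   [absorption]
E2: NOT p3 AND NOT NOT NOT ((p2 OR p1) AND p2)
    = NOT p3 AND NOT NOT NOT p2   [absorption]
    = NOT p3 AND NOT p2   [double negation]
These differ: at p1=0, p2=1, p3=1, p4=0, E1 = 1 but E2 = 0.

No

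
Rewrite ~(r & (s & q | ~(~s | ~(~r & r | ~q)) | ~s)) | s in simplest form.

~r | s

~(r & (s & q | ~(~s | ~(~r & r | ~q)) | ~s)) | s
= ~(r & (s & q | ~(~s | ~~q) | ~s)) | s   — complement / identity
= ~(r & (s & q | s & ~q | ~s)) | s   — De Morgan
= ~(r & (s | ~s)) | s   — distribution
= ~r | s   — complement / identity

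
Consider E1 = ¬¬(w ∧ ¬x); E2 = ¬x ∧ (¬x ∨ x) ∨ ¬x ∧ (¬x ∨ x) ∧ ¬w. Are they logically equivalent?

No

E1: ¬¬(w ∧ ¬x)
    = w ∧ ¬x
E2: ¬x ∧ (¬x ∨ x) ∨ ¬x ∧ (¬x ∨ x) ∧ ¬w
    = ¬x ∧ (¬x ∨ x)
    = ¬x
These differ: at w=0, x=0, E1 = 0 but E2 = 1.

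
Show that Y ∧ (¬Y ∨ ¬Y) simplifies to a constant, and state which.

False

Y ∧ (¬Y ∨ ¬Y)
= Y ∧ ¬Y   — idempotence
= False   — complement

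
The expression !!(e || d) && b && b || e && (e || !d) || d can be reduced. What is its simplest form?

!!(e || d) && b && b || e && (e || !d) || d
= !!(e || d) && b && b || e || d   [absorption]
= (e || d) && b && b || e || d   [double negation]
= (e || d) && b || e || d   [idempotence]
= e || d   [absorption]

e || d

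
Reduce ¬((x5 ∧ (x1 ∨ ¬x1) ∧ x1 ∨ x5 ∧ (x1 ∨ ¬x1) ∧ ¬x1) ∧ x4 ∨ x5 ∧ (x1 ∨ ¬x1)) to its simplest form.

¬x5

¬((x5 ∧ (x1 ∨ ¬x1) ∧ x1 ∨ x5 ∧ (x1 ∨ ¬x1) ∧ ¬x1) ∧ x4 ∨ x5 ∧ (x1 ∨ ¬x1))
= ¬(x5 ∧ (x1 ∨ ¬x1) ∧ x4 ∨ x5 ∧ (x1 ∨ ¬x1))   — distribution
= ¬(x5 ∧ (x1 ∨ ¬x1))   — absorption
= ¬x5   — complement / identity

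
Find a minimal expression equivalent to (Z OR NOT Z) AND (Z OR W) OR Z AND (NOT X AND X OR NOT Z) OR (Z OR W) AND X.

Z OR W

(Z OR NOT Z) AND (Z OR W) OR Z AND (NOT X AND X OR NOT Z) OR (Z OR W) AND X
= (Z OR NOT Z) AND (Z OR W) OR Z AND NOT Z OR (Z OR W) AND X   — complement / identity
= (Z OR NOT Z) AND (Z OR W) OR (Z OR W) AND X   — complement / identity
= Z OR W OR (Z OR W) AND X   — complement / identity
= Z OR W   — absorption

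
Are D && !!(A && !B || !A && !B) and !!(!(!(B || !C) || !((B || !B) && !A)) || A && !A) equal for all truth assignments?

No

E1: D && !!(A && !B || !A && !B)
    = D && !!!B   (distribution)
    = D && !B   (double negation)
E2: !!(!(!(B || !C) || !((B || !B) && !A)) || A && !A)
    = !(!(B || !C) || !((B || !B) && !A)) || A && !A   (double negation)
    = !(!(B || !C) || !((B || !B) && !A))   (complement / identity)
    = !(!(B || !C) || !!A)   (complement / identity)
    = (B || !C) && !A   (De Morgan)
These differ: at A=0, B=1, C=0, D=0, E1 = 0 but E2 = 1.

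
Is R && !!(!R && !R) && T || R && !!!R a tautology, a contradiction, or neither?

contradiction

R && !!(!R && !R) && T || R && !!!R
= R && !!!R && T || R && !!!R   [idempotence]
= R && !!!R   [absorption]
= R && !R   [double negation]
= false   [complement]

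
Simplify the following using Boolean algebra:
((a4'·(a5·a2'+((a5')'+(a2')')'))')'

((a4'·(a5·a2'+((a5')'+(a2')')'))')'
= a4'·(a5·a2'+((a5')'+(a2')')')   (double negation)
= a4'·(a5·a2'+a5'·a2')   (De Morgan)
= a4'·a2'   (distribution)

a4'·a2'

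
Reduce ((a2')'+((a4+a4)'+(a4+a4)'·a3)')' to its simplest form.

a2'·a4'

((a2')'+((a4+a4)'+(a4+a4)'·a3)')'
= ((a2')'+((a4+a4)')')'   (absorption)
= ((a2')'+(a4')')'   (idempotence)
= a2'·a4'   (De Morgan)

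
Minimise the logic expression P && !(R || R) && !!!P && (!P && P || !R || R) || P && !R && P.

P && !R

P && !(R || R) && !!!P && (!P && P || !R || R) || P && !R && P
= P && !(R || R) && !!!P && (!R || R) || P && !R && P   [complement / identity]
= P && !R && !!!P && (!R || R) || P && !R && P   [idempotence]
= P && !R && !!!P || P && !R && P   [complement / identity]
= P && !R && !P || P && !R && P   [double negation]
= P && !R   [distribution]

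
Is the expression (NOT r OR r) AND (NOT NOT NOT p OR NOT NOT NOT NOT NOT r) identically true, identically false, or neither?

(NOT r OR r) AND (NOT NOT NOT p OR NOT NOT NOT NOT NOT r)
= (NOT r OR r) AND (NOT NOT NOT p OR NOT NOT NOT r)
= NOT NOT NOT p OR NOT NOT NOT r
= NOT p OR NOT NOT NOT r
= NOT p OR NOT r
This depends on p, r, so it is not a constant.

neither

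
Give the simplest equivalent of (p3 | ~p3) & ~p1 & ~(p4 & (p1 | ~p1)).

~p1 & ~p4

(p3 | ~p3) & ~p1 & ~(p4 & (p1 | ~p1))
= ~p1 & ~(p4 & (p1 | ~p1))   (complement / identity)
= ~p1 & ~p4   (complement / identity)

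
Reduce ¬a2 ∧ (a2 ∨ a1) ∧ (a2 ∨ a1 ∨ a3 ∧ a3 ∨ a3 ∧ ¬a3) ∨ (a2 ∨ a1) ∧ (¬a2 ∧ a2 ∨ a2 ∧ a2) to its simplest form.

¬a2 ∧ (a2 ∨ a1) ∧ (a2 ∨ a1 ∨ a3 ∧ a3 ∨ a3 ∧ ¬a3) ∨ (a2 ∨ a1) ∧ (¬a2 ∧ a2 ∨ a2 ∧ a2)
= ¬a2 ∧ (a2 ∨ a1) ∧ (a2 ∨ a1 ∨ a3) ∨ (a2 ∨ a1) ∧ (¬a2 ∧ a2 ∨ a2 ∧ a2)
= ¬a2 ∧ (a2 ∨ a1) ∨ (a2 ∨ a1) ∧ (¬a2 ∧ a2 ∨ a2 ∧ a2)
= ¬a2 ∧ (a2 ∨ a1) ∨ (a2 ∨ a1) ∧ a2
= a2 ∨ a1

a2 ∨ a1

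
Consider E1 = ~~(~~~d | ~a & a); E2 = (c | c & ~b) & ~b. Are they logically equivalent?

E1: ~~(~~~d | ~a & a)
    = ~~~d | ~a & a
    = ~~~d
    = ~d
E2: (c | c & ~b) & ~b
    = c & ~b
These differ: at a=0, b=0, c=0, d=0, E1 = 1 but E2 = 0.

No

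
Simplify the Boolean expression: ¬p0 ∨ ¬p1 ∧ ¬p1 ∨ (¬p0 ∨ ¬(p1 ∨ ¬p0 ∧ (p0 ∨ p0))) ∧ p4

¬p0 ∨ ¬p1 ∧ ¬p1 ∨ (¬p0 ∨ ¬(p1 ∨ ¬p0 ∧ (p0 ∨ p0))) ∧ p4
= ¬p0 ∨ ¬p1 ∧ ¬p1 ∨ (¬p0 ∨ ¬(p1 ∨ ¬p0 ∧ p0)) ∧ p4   — idempotence
= ¬p0 ∨ ¬p1 ∧ ¬p1 ∨ (¬p0 ∨ ¬p1) ∧ p4   — complement / identity
= ¬p0 ∨ ¬p1 ∨ (¬p0 ∨ ¬p1) ∧ p4   — idempotence
= ¬p0 ∨ ¬p1   — absorption

¬p0 ∨ ¬p1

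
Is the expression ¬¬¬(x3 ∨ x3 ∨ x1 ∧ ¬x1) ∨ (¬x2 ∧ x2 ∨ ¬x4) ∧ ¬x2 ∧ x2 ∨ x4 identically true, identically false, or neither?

neither

¬¬¬(x3 ∨ x3 ∨ x1 ∧ ¬x1) ∨ (¬x2 ∧ x2 ∨ ¬x4) ∧ ¬x2 ∧ x2 ∨ x4
= ¬¬¬(x3 ∨ x3) ∨ (¬x2 ∧ x2 ∨ ¬x4) ∧ ¬x2 ∧ x2 ∨ x4   (complement / identity)
= ¬¬¬(x3 ∨ x3) ∨ ¬x2 ∧ x2 ∨ x4   (absorption)
= ¬¬¬(x3 ∨ x3) ∨ x4   (complement / identity)
= ¬¬¬x3 ∨ x4   (idempotence)
= ¬x3 ∨ x4   (double negation)
This depends on x3, x4, so it is not a constant.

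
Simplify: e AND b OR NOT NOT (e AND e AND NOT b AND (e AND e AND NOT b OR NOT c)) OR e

e

e AND b OR NOT NOT (e AND e AND NOT b AND (e AND e AND NOT b OR NOT c)) OR e
= e AND b OR e AND e AND NOT b AND (e AND e AND NOT b OR NOT c) OR e
= e AND b OR e AND e AND NOT b OR e
= e AND b OR e AND NOT b OR e
= e AND b OR e
= e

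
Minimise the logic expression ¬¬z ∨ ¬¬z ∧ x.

z

¬¬z ∨ ¬¬z ∧ x
= ¬¬z   (absorption)
= z   (double negation)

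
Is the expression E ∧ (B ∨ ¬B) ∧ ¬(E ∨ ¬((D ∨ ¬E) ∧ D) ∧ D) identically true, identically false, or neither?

E ∧ (B ∨ ¬B) ∧ ¬(E ∨ ¬((D ∨ ¬E) ∧ D) ∧ D)
= E ∧ (B ∨ ¬B) ∧ ¬(E ∨ ¬D ∧ D)   (absorption)
= E ∧ (B ∨ ¬B) ∧ ¬E   (complement / identity)
= E ∧ ¬E   (complement / identity)
= False   (complement)

identically false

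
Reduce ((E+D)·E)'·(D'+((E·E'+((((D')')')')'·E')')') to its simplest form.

((E+D)·E)'·(D'+((E·E'+((((D')')')')'·E')')')
= ((E+D)·E)'·(D'+((E·E'+((D')')'·E')')')   — double negation
= ((E+D)·E)'·(D'+((E·E'+D'·E')')')   — double negation
= ((E+D)·E)'·(D'+((D'·E')')')   — complement / identity
= ((E+D)·E)'·(D'+D'·E')   — double negation
= ((E+D)·E)'·D'   — absorption
= E'·D'   — absorption

E'·D'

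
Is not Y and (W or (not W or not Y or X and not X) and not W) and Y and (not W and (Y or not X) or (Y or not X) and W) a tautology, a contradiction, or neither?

contradiction

not Y and (W or (not W or not Y or X and not X) and not W) and Y and (not W and (Y or not X) or (Y or not X) and W)
= not Y and (W or (not W or not Y) and not W) and Y and (not W and (Y or not X) or (Y or not X) and W)
= not Y and (W or (not W or not Y) and not W) and Y and (Y or not X)
= not Y and (W or not W) and Y and (Y or not X)
= not Y and (W or not W) and Y
= not Y and Y
= False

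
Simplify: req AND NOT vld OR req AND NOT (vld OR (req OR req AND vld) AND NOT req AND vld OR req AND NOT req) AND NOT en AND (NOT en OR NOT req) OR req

req AND NOT vld OR req AND NOT (vld OR (req OR req AND vld) AND NOT req AND vld OR req AND NOT req) AND NOT en AND (NOT en OR NOT req) OR req
= req AND NOT vld OR req AND NOT (vld OR req AND NOT req AND vld OR req AND NOT req) AND NOT en AND (NOT en OR NOT req) OR req   — absorption
= req AND NOT vld OR req AND NOT (vld OR req AND NOT req AND vld OR req AND NOT req) AND NOT en OR req   — absorption
= req AND NOT vld OR req AND NOT (vld OR req AND NOT req) AND NOT en OR req   — absorption
= req AND NOT vld OR req AND NOT vld AND NOT en OR req   — complement / identity
= req AND NOT vld OR req   — absorption
= req   — absorption

req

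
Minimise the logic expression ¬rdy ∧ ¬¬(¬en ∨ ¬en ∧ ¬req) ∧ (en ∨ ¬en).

¬rdy ∧ ¬en

¬rdy ∧ ¬¬(¬en ∨ ¬en ∧ ¬req) ∧ (en ∨ ¬en)
= ¬rdy ∧ ¬¬(¬en ∨ ¬en ∧ ¬req)   (complement / identity)
= ¬rdy ∧ ¬¬¬en   (absorption)
= ¬rdy ∧ ¬en   (double negation)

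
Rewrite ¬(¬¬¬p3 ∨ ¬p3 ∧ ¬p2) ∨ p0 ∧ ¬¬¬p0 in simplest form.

p3

¬(¬¬¬p3 ∨ ¬p3 ∧ ¬p2) ∨ p0 ∧ ¬¬¬p0
= ¬(¬p3 ∨ ¬p3 ∧ ¬p2) ∨ p0 ∧ ¬¬¬p0   (double negation)
= ¬(¬p3 ∨ ¬p3 ∧ ¬p2) ∨ p0 ∧ ¬p0   (double negation)
= ¬¬p3 ∨ p0 ∧ ¬p0   (absorption)
= p3 ∨ p0 ∧ ¬p0   (double negation)
= p3   (complement / identity)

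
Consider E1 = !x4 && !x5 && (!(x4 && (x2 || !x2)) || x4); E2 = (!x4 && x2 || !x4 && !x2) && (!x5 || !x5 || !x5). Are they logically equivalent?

E1: !x4 && !x5 && (!(x4 && (x2 || !x2)) || x4)
    = !x4 && !x5 && (!x4 || x4)   (complement / identity)
    = !x4 && !x5   (complement / identity)
E2: (!x4 && x2 || !x4 && !x2) && (!x5 || !x5 || !x5)
    = !x4 && (!x5 || !x5 || !x5)   (distribution)
    = !x4 && (!x5 || !x5)   (idempotence)
    = !x4 && !x5   (idempotence)
Both reduce to !x4 && !x5, so they are equivalent.

Yes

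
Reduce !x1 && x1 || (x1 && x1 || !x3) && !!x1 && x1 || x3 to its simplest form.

x1 || x3

!x1 && x1 || (x1 && x1 || !x3) && !!x1 && x1 || x3
= !x1 && x1 || (x1 && x1 || !x3) && x1 && x1 || x3   (double negation)
= !x1 && x1 || x1 && x1 || x3   (absorption)
= x1 || x3   (distribution)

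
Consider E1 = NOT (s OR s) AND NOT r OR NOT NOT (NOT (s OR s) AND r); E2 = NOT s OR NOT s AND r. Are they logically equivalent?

Yes

E1: NOT (s OR s) AND NOT r OR NOT NOT (NOT (s OR s) AND r)
    = NOT (s OR s) AND NOT r OR NOT (s OR s) AND r   [double negation]
    = NOT (s OR s)   [distribution]
    = NOT s   [idempotence]
E2: NOT s OR NOT s AND r
    = NOT s   [absorption]
Both reduce to NOT s, so they are equivalent.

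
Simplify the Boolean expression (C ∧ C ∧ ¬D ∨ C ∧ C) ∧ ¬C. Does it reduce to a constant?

(C ∧ C ∧ ¬D ∨ C ∧ C) ∧ ¬C
= C ∧ C ∧ ¬C   — absorption
= C ∧ ¬C   — idempotence
= False   — complement

False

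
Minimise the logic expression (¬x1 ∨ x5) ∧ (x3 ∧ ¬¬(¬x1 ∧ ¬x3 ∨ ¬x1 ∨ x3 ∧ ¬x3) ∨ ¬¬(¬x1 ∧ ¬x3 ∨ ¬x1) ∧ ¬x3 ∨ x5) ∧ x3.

(¬x1 ∨ x5) ∧ x3

(¬x1 ∨ x5) ∧ (x3 ∧ ¬¬(¬x1 ∧ ¬x3 ∨ ¬x1 ∨ x3 ∧ ¬x3) ∨ ¬¬(¬x1 ∧ ¬x3 ∨ ¬x1) ∧ ¬x3 ∨ x5) ∧ x3
= (¬x1 ∨ x5) ∧ (x3 ∧ ¬¬(¬x1 ∧ ¬x3 ∨ ¬x1) ∨ ¬¬(¬x1 ∧ ¬x3 ∨ ¬x1) ∧ ¬x3 ∨ x5) ∧ x3   — complement / identity
= (¬x1 ∨ x5) ∧ (¬¬(¬x1 ∧ ¬x3 ∨ ¬x1) ∨ x5) ∧ x3   — distribution
= (¬x1 ∨ x5) ∧ (¬¬¬x1 ∨ x5) ∧ x3   — absorption
= (¬x1 ∨ x5) ∧ (¬x1 ∨ x5) ∧ x3   — double negation
= (¬x1 ∨ x5) ∧ x3   — idempotence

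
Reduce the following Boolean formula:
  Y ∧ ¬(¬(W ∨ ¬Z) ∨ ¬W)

Y ∧ W

Y ∧ ¬(¬(W ∨ ¬Z) ∨ ¬W)
= Y ∧ (W ∨ ¬Z) ∧ W   (De Morgan)
= Y ∧ W   (absorption)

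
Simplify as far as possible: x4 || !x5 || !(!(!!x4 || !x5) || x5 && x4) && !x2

x4 || !x5 || !(!(!!x4 || !x5) || x5 && x4) && !x2
= x4 || !x5 || !(!x4 && x5 || x5 && x4) && !x2
= x4 || !x5 || !x5 && !x2
= x4 || !x5

x4 || !x5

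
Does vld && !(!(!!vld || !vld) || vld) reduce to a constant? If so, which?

yes, False

vld && !(!(!!vld || !vld) || vld)
= vld && !(!vld && vld || vld)   [De Morgan]
= vld && !vld   [complement / identity]
= false   [complement]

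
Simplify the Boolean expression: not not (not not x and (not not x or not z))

x

not not (not not x and (not not x or not z))
= not not x and (not not x or not z)   (double negation)
= not not x   (absorption)
= x   (double negation)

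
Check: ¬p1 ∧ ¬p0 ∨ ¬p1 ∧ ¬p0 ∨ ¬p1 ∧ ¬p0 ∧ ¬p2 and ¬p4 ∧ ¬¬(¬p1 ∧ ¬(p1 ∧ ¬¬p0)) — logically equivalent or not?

E1: ¬p1 ∧ ¬p0 ∨ ¬p1 ∧ ¬p0 ∨ ¬p1 ∧ ¬p0 ∧ ¬p2
    = ¬p1 ∧ ¬p0 ∨ ¬p1 ∧ ¬p0   (absorption)
    = ¬p1 ∧ ¬p0   (idempotence)
E2: ¬p4 ∧ ¬¬(¬p1 ∧ ¬(p1 ∧ ¬¬p0))
    = ¬p4 ∧ ¬(p1 ∨ p1 ∧ ¬¬p0)   (De Morgan)
    = ¬p4 ∧ ¬(p1 ∨ p1 ∧ p0)   (double negation)
    = ¬p4 ∧ ¬p1   (absorption)
These differ: at p0=0, p1=0, p2=0, p4=1, E1 = 1 but E2 = 0.

No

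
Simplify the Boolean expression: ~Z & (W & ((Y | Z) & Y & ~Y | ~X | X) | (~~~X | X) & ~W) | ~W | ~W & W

~Z | ~W

~Z & (W & ((Y | Z) & Y & ~Y | ~X | X) | (~~~X | X) & ~W) | ~W | ~W & W
= ~Z & (W & (Y & ~Y | ~X | X) | (~~~X | X) & ~W) | ~W | ~W & W   [absorption]
= ~Z & (W & (Y & ~Y | ~X | X) | (~~~X | X) & ~W) | ~W   [complement / identity]
= ~Z & (W & (Y & ~Y | ~X | X) | (~X | X) & ~W) | ~W   [double negation]
= ~Z & (W & (~X | X) | (~X | X) & ~W) | ~W   [complement / identity]
= ~Z & (~X | X) | ~W   [distribution]
= ~Z | ~W   [complement / identity]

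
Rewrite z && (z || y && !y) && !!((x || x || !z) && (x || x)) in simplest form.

z && x

z && (z || y && !y) && !!((x || x || !z) && (x || x))
= z && (z || y && !y) && !!(x || x)   (absorption)
= z && (z || y && !y) && (x || x)   (double negation)
= z && z && (x || x)   (complement / identity)
= z && (x || x)   (idempotence)
= z && x   (idempotence)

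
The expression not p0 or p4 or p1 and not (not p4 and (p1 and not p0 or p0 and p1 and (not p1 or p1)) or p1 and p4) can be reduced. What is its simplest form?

not p0 or p4

not p0 or p4 or p1 and not (not p4 and (p1 and not p0 or p0 and p1 and (not p1 or p1)) or p1 and p4)
= not p0 or p4 or p1 and not (not p4 and (p1 and not p0 or p0 and p1) or p1 and p4)   (complement / identity)
= not p0 or p4 or p1 and not (not p4 and p1 or p1 and p4)   (distribution)
= not p0 or p4 or p1 and not p1   (distribution)
= not p0 or p4   (complement / identity)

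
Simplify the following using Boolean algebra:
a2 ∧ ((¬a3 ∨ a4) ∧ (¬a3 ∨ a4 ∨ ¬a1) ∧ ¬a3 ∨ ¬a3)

a2 ∧ ¬a3

a2 ∧ ((¬a3 ∨ a4) ∧ (¬a3 ∨ a4 ∨ ¬a1) ∧ ¬a3 ∨ ¬a3)
= a2 ∧ ((¬a3 ∨ a4) ∧ ¬a3 ∨ ¬a3)   — absorption
= a2 ∧ (¬a3 ∨ ¬a3)   — absorption
= a2 ∧ ¬a3   — idempotence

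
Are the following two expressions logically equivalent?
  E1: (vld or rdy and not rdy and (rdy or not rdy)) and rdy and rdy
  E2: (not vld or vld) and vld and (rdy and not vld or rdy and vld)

Yes

E1: (vld or rdy and not rdy and (rdy or not rdy)) and rdy and rdy
    = (vld or rdy and not rdy) and rdy and rdy   (complement / identity)
    = vld and rdy and rdy   (complement / identity)
    = vld and rdy   (idempotence)
E2: (not vld or vld) and vld and (rdy and not vld or rdy and vld)
    = (not vld or vld) and vld and rdy   (distribution)
    = vld and rdy   (complement / identity)
Both reduce to vld and rdy, so they are equivalent.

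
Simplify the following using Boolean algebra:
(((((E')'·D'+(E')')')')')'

E

(((((E')'·D'+(E')')')')')'
= (((((E')')')')')'   [absorption]
= (((E')')')'   [double negation]
= (E')'   [double negation]
= E   [double negation]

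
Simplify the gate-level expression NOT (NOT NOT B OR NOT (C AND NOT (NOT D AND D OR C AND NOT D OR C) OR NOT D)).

NOT B AND NOT D

NOT (NOT NOT B OR NOT (C AND NOT (NOT D AND D OR C AND NOT D OR C) OR NOT D))
= NOT (NOT NOT B OR NOT (C AND NOT (C AND NOT D OR C) OR NOT D))   [complement / identity]
= NOT (NOT NOT B OR NOT (C AND NOT C OR NOT D))   [absorption]
= NOT B AND (C AND NOT C OR NOT D)   [De Morgan]
= NOT B AND NOT D   [complement / identity]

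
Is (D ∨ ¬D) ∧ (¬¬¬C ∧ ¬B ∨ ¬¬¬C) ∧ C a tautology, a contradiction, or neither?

(D ∨ ¬D) ∧ (¬¬¬C ∧ ¬B ∨ ¬¬¬C) ∧ C
= (¬¬¬C ∧ ¬B ∨ ¬¬¬C) ∧ C   — complement / identity
= ¬¬¬C ∧ C   — absorption
= ¬C ∧ C   — double negation
= False   — complement

contradiction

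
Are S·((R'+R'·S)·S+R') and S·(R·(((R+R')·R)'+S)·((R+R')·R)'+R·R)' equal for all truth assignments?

Yes

E1: S·((R'+R'·S)·S+R')
    = S·(R'·S+R')   — absorption
    = S·R'   — absorption
E2: S·(R·(((R+R')·R)'+S)·((R+R')·R)'+R·R)'
    = S·(R·((R+R')·R)'+R·R)'   — absorption
    = S·(R·R'+R·R)'   — complement / identity
    = S·R'   — distribution
Both reduce to S·R', so they are equivalent.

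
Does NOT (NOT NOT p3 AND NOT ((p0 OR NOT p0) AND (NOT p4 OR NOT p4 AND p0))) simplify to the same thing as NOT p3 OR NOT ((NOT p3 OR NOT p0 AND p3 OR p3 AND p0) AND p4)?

E1: NOT (NOT NOT p3 AND NOT ((p0 OR NOT p0) AND (NOT p4 OR NOT p4 AND p0)))
    = NOT (NOT NOT p3 AND NOT (NOT p4 OR NOT p4 AND p0))   — complement / identity
    = NOT (NOT NOT p3 AND NOT NOT p4)   — absorption
    = NOT p3 OR NOT p4   — De Morgan
E2: NOT p3 OR NOT ((NOT p3 OR NOT p0 AND p3 OR p3 AND p0) AND p4)
    = NOT p3 OR NOT ((NOT p3 OR p3) AND p4)   — distribution
    = NOT p3 OR NOT p4   — complement / identity
Both reduce to NOT p3 OR NOT p4, so they are equivalent.

Yes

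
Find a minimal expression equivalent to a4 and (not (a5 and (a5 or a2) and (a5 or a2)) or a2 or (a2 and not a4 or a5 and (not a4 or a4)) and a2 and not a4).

a4 and (not a5 or a2)

a4 and (not (a5 and (a5 or a2) and (a5 or a2)) or a2 or (a2 and not a4 or a5 and (not a4 or a4)) and a2 and not a4)
= a4 and (not (a5 and (a5 or a2) and (a5 or a2)) or a2 or (a2 and not a4 or a5) and a2 and not a4)
= a4 and (not (a5 and (a5 or a2)) or a2 or (a2 and not a4 or a5) and a2 and not a4)
= a4 and (not (a5 and (a5 or a2)) or a2 or a2 and not a4)
= a4 and (not a5 or a2 or a2 and not a4)
= a4 and (not a5 or a2)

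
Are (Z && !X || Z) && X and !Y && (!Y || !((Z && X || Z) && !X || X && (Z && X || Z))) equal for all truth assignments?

No

E1: (Z && !X || Z) && X
    = Z && X   [absorption]
E2: !Y && (!Y || !((Z && X || Z) && !X || X && (Z && X || Z)))
    = !Y && (!Y || !(Z && X || Z))   [distribution]
    = !Y && (!Y || !Z)   [absorption]
    = !Y   [absorption]
These differ: at X=0, Y=0, Z=0, E1 = 0 but E2 = 1.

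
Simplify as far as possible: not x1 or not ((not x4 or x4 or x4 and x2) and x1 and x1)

not x1

not x1 or not ((not x4 or x4 or x4 and x2) and x1 and x1)
= not x1 or not ((not x4 or x4) and x1 and x1)   (absorption)
= not x1 or not (x1 and x1)   (complement / identity)
= not x1 or not x1   (idempotence)
= not x1   (idempotence)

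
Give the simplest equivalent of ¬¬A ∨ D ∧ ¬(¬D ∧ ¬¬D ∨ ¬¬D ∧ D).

¬¬A ∨ D ∧ ¬(¬D ∧ ¬¬D ∨ ¬¬D ∧ D)
= ¬¬A ∨ D ∧ ¬¬¬D   [distribution]
= ¬¬A ∨ D ∧ ¬D   [double negation]
= A ∨ D ∧ ¬D   [double negation]
= A   [complement / identity]

A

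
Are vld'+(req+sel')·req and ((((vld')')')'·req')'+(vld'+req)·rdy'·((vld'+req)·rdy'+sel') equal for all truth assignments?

E1: vld'+(req+sel')·req
    = vld'+req
E2: ((((vld')')')'·req')'+(vld'+req)·rdy'·((vld'+req)·rdy'+sel')
    = ((vld')'·req')'+(vld'+req)·rdy'·((vld'+req)·rdy'+sel')
    = ((vld')'·req')'+(vld'+req)·rdy'
    = vld'+req+(vld'+req)·rdy'
    = vld'+req
Both reduce to vld'+req, so they are equivalent.

Yes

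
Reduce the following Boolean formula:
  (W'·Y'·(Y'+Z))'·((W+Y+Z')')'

W+Y

(W'·Y'·(Y'+Z))'·((W+Y+Z')')'
= (W'·Y')'·((W+Y+Z')')'   (absorption)
= (W+Y)·((W+Y+Z')')'   (De Morgan)
= (W+Y)·(W+Y+Z')   (double negation)
= W+Y   (absorption)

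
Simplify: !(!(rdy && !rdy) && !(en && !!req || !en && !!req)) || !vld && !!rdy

req || !vld && rdy

!(!(rdy && !rdy) && !(en && !!req || !en && !!req)) || !vld && !!rdy
= rdy && !rdy || en && !!req || !en && !!req || !vld && !!rdy   (De Morgan)
= en && !!req || !en && !!req || !vld && !!rdy   (complement / identity)
= !!req || !vld && !!rdy   (distribution)
= req || !vld && !!rdy   (double negation)
= req || !vld && rdy   (double negation)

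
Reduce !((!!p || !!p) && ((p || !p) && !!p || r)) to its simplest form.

!((!!p || !!p) && ((p || !p) && !!p || r))
= !((!!p || !!p) && (!!p || r))   — complement / identity
= !(!!p && r || !!p)   — distribution
= !!!p   — absorption
= !p   — double negation

!p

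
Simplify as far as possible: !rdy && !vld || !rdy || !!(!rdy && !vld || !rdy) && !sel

!rdy

!rdy && !vld || !rdy || !!(!rdy && !vld || !rdy) && !sel
= !rdy && !vld || !rdy || (!rdy && !vld || !rdy) && !sel   — double negation
= !rdy && !vld || !rdy   — absorption
= !rdy   — absorption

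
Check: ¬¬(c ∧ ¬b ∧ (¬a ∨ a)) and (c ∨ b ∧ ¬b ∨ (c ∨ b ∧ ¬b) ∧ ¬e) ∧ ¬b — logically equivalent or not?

Yes

E1: ¬¬(c ∧ ¬b ∧ (¬a ∨ a))
    = c ∧ ¬b ∧ (¬a ∨ a)   [double negation]
    = c ∧ ¬b   [complement / identity]
E2: (c ∨ b ∧ ¬b ∨ (c ∨ b ∧ ¬b) ∧ ¬e) ∧ ¬b
    = (c ∨ b ∧ ¬b) ∧ ¬b   [absorption]
    = c ∧ ¬b   [complement / identity]
Both reduce to c ∧ ¬b, so they are equivalent.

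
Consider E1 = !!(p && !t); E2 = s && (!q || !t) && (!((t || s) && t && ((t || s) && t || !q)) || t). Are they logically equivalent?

E1: !!(p && !t)
    = p && !t   — double negation
E2: s && (!q || !t) && (!((t || s) && t && ((t || s) && t || !q)) || t)
    = s && (!q || !t) && (!((t || s) && t) || t)   — absorption
    = s && (!q || !t) && (!t || t)   — absorption
    = s && (!q || !t)   — complement / identity
These differ: at p=0, q=0, s=1, t=1, E1 = 0 but E2 = 1.

No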